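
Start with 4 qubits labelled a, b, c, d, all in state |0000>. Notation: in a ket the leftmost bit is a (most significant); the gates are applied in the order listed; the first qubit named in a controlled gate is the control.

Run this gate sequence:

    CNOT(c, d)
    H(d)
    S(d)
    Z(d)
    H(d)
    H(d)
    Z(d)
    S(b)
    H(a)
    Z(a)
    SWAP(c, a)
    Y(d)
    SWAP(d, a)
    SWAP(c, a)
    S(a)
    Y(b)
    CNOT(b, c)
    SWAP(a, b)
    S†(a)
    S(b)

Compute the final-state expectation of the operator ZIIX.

The observable ZIIX averages to 0.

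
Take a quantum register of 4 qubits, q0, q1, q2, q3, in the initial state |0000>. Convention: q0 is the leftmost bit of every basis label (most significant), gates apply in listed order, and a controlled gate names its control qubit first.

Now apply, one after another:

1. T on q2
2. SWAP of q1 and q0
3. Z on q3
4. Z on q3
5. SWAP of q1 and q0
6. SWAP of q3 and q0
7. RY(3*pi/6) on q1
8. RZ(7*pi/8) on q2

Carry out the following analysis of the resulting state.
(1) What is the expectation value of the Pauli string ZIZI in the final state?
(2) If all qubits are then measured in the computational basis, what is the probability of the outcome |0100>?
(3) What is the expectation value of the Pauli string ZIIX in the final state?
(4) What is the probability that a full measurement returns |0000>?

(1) The expectation value of ZIZI is 1.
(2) A full measurement returns |0100> with probability 1/2.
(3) The observable ZIIX averages to 0.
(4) Outcome |0000> occurs with probability 1/2.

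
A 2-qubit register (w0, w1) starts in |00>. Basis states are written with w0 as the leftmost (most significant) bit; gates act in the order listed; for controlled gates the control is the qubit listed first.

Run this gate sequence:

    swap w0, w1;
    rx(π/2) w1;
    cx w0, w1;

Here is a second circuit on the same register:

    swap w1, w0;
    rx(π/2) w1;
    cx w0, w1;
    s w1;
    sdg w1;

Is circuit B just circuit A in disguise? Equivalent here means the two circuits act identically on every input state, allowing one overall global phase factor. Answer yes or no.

Yes: on every input state the two circuits agree up to one overall phase factor.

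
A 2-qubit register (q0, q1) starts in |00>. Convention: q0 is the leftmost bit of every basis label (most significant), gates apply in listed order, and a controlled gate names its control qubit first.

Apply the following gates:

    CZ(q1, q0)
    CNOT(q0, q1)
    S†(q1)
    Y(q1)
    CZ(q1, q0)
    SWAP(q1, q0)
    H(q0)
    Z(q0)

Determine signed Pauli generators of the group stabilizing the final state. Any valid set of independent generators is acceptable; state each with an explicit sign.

The stabilizer group can be generated by +XI, +IZ, among other valid generating sets.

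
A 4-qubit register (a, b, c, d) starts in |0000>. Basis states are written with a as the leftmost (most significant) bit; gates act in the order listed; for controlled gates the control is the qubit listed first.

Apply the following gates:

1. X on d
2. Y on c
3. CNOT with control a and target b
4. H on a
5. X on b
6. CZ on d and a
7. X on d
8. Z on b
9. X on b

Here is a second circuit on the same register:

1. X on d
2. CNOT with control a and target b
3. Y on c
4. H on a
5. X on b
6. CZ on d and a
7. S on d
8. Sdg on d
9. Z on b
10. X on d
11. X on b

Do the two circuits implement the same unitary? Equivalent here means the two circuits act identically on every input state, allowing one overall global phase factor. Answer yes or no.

Yes: on every input state the two circuits agree up to one overall phase factor.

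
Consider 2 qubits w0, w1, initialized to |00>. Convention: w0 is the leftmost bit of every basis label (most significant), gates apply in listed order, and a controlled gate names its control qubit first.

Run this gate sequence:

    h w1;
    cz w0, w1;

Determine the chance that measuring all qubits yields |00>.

A full measurement returns |00> with probability 1/2.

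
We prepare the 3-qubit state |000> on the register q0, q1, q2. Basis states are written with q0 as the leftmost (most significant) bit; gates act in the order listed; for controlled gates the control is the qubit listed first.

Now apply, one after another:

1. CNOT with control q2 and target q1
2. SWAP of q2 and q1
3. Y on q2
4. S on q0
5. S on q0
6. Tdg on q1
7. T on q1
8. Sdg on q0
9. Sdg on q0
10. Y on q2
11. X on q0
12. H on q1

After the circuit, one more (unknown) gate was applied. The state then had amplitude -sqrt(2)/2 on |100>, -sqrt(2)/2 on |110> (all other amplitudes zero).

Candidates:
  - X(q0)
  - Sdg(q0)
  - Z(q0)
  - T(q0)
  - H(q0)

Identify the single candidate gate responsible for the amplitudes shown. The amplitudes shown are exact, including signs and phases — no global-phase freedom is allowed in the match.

It was Z(q0) that produced the state shown. Key observation: gates 3-10 undo each other exactly, leaving only the rest of the circuit to track.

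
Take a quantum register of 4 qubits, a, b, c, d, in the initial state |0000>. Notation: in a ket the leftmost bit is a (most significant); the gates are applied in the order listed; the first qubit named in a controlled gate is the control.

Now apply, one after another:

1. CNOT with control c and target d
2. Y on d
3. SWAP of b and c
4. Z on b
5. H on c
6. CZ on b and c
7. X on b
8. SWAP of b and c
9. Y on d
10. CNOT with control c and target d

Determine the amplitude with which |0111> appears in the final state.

The final state's coefficient on |0111> equals sqrt(2)/2.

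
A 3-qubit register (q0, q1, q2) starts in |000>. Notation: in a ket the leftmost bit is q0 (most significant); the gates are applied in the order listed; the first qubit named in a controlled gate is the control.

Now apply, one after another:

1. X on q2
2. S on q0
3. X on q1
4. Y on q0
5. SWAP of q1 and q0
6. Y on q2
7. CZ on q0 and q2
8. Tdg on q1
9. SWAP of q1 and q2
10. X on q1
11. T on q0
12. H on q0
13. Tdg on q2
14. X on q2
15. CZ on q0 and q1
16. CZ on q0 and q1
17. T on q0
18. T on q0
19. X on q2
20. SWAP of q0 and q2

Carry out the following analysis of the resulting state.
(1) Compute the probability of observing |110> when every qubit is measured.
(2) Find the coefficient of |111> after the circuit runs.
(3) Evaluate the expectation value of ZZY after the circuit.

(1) A full measurement returns |110> with probability 1/2.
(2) The amplitude on |111> is -sqrt(2)*exp(I*pi/4)/2.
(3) The expectation value of ZZY is -1.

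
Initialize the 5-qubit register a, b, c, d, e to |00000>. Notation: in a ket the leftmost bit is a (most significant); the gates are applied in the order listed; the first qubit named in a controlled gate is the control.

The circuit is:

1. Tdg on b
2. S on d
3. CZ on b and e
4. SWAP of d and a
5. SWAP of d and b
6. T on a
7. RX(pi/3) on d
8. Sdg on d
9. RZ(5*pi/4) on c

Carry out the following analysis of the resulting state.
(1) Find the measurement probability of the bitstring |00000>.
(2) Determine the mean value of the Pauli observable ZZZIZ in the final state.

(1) The probability of measuring |00000> is 3/4.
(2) The expectation value of ZZZIZ is 1.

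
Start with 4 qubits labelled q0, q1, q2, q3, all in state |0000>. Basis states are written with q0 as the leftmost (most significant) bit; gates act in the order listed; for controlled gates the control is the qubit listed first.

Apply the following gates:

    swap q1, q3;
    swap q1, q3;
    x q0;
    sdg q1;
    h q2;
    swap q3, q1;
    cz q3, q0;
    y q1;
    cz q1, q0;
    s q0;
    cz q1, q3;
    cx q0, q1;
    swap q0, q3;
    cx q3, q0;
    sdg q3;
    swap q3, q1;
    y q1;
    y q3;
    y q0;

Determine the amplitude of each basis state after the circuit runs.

The resulting statevector has amplitude -sqrt(2)/2 on |0001>, -sqrt(2)/2 on |0011>, and 0 on every other basis state.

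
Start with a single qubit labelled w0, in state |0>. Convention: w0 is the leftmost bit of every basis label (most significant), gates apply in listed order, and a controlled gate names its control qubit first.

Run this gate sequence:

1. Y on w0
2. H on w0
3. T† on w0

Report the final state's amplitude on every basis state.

After the circuit, the state carries amplitude sqrt(2)*I/2 on |0>, -sqrt(2)*exp(I*pi/4)/2 on |1>.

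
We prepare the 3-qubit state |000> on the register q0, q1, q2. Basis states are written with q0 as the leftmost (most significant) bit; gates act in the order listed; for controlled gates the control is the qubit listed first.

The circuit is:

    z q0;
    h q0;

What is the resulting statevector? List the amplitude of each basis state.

The final amplitudes are sqrt(2)/2 on |000>, sqrt(2)/2 on |100>, and 0 on every other basis state.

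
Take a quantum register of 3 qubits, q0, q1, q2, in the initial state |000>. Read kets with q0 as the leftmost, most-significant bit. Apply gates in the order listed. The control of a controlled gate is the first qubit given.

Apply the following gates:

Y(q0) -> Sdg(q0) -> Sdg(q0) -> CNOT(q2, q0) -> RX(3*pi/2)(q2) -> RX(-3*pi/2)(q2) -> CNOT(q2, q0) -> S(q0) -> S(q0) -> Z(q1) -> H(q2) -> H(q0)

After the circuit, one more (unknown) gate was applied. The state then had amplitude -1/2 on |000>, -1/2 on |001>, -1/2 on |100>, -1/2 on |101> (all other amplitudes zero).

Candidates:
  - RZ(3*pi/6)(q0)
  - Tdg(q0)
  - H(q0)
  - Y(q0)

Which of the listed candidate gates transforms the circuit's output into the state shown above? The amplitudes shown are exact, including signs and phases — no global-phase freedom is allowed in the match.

The unique candidate consistent with the amplitudes is Y(q0).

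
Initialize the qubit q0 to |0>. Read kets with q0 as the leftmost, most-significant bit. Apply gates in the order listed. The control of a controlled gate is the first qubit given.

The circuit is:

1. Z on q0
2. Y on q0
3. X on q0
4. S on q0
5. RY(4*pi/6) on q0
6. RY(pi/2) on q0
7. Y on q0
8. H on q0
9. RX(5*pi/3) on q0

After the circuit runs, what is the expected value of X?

The expectation value of X is sqrt(3)/2.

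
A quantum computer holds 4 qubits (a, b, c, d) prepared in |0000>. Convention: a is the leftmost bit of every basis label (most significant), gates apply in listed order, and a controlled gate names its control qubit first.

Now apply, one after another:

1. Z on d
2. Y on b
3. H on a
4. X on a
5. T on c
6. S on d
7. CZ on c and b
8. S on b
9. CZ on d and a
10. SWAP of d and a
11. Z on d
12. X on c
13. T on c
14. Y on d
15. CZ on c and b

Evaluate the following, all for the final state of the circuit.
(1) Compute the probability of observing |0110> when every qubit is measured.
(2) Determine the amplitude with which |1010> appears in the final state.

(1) Outcome |0110> occurs with probability 1/2.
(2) The amplitude on |1010> is 0.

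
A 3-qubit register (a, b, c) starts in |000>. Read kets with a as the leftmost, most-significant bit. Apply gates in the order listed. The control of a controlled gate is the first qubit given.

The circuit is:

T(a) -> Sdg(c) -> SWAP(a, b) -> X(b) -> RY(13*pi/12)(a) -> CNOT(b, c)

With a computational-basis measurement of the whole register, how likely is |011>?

The probability of measuring |011> is -sqrt(6)/8 - sqrt(2)/8 + 1/2.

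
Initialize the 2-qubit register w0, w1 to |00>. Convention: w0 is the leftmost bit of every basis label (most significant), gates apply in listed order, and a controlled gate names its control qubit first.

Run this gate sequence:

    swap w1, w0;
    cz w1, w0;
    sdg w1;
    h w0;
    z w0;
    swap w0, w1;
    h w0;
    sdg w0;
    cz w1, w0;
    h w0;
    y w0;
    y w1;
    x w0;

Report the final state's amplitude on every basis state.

The final amplitudes are sqrt(2)*(-1 - I)/4 on |00>, sqrt(2)*(-1 + I)/4 on |01>, sqrt(2)*(1 - I)/4 on |10>, sqrt(2)*(1 + I)/4 on |11>.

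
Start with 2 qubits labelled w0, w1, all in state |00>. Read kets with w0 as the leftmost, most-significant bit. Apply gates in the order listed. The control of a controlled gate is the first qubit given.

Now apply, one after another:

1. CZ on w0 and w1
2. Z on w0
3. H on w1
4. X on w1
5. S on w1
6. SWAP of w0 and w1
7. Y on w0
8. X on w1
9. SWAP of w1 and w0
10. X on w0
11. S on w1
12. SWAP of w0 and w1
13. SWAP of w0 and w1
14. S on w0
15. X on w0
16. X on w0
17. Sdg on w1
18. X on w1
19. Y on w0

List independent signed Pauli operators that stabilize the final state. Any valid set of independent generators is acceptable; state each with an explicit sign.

The stabilizer group can be generated by -IY, -ZI, among other valid generating sets.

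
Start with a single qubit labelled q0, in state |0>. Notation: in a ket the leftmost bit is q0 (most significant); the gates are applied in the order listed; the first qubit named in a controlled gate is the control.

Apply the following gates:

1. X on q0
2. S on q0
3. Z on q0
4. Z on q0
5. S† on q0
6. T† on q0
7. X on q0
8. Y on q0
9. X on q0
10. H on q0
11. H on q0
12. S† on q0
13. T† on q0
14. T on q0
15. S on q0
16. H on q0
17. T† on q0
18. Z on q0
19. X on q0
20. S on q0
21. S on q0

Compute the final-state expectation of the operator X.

The expectation value of X is sqrt(2)/2. Key observation: gates 11-16 undo each other exactly, leaving only the rest of the circuit to track.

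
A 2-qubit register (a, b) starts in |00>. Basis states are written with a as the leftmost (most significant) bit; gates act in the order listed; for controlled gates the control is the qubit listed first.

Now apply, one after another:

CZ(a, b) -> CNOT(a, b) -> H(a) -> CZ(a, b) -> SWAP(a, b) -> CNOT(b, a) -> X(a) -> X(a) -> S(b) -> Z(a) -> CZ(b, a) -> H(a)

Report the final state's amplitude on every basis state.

After the circuit, the state carries amplitude 1/2 on |00>, I/2 on |01>, 1/2 on |10>, -I/2 on |11>.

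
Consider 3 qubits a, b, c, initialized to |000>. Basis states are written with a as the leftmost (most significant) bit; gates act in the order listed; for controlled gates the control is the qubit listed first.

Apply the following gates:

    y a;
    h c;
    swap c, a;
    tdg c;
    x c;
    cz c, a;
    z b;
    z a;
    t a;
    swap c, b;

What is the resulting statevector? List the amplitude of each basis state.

After the circuit, the state carries amplitude sqrt(2)*exp(I*pi/4)/2 on |000>, -sqrt(2)*I/2 on |100>, and 0 on every other basis state.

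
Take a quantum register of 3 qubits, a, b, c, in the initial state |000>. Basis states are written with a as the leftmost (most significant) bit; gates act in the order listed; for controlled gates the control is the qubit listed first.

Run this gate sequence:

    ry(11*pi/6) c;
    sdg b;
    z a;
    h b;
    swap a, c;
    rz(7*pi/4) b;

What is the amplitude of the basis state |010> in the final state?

The final state's coefficient on |010> equals (-sqrt(3) - 1)*exp(7*I*pi/8)/4.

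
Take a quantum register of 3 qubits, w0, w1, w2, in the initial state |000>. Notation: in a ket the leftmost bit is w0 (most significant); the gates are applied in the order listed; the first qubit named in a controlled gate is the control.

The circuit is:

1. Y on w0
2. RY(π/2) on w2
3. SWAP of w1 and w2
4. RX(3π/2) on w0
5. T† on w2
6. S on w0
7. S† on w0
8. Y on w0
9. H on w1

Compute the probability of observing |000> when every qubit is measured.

The probability of measuring |000> is 1/2. Key observation: steps 6-7 multiply out to the identity, so the circuit reduces to the remaining gates.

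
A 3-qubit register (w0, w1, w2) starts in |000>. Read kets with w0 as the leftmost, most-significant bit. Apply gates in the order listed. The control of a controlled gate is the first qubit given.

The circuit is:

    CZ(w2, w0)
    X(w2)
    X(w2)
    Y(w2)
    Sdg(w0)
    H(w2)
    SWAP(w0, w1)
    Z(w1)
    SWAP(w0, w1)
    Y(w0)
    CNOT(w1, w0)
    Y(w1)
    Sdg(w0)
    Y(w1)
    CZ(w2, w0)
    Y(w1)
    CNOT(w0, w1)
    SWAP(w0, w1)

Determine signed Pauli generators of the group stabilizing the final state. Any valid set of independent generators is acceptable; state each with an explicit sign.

The final state is stabilized by the group generated by +IIX, +ZII, -IZI; other independent generating sets are equally valid.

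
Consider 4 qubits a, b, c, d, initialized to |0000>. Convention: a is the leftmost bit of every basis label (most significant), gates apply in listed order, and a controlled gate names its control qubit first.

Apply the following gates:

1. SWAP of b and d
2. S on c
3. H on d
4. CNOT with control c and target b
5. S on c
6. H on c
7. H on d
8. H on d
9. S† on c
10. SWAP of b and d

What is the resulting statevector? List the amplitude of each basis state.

The resulting statevector has amplitude 1/2 on |0000>, -I/2 on |0010>, 1/2 on |0100>, -I/2 on |0110>, and 0 on every other basis state.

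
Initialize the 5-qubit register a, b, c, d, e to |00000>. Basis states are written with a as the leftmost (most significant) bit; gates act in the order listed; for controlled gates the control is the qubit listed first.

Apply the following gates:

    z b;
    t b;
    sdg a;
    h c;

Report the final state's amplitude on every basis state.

The final amplitudes are sqrt(2)/2 on |00000>, sqrt(2)/2 on |00100>, and 0 on every other basis state.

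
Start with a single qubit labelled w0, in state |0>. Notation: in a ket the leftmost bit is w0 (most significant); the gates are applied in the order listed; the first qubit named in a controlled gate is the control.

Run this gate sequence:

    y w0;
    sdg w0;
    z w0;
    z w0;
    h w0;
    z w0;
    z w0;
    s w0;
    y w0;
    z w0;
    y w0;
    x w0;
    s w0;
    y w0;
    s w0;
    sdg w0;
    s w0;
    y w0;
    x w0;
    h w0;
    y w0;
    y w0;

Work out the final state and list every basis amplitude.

The final amplitudes are 1/2 - I/2 on |0>, -1/2 - I/2 on |1>.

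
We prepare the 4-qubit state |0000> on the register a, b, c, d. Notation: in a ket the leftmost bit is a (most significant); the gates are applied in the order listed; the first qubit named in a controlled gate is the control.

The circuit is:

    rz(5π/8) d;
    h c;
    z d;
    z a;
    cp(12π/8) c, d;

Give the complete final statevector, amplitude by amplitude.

The resulting statevector has amplitude -sqrt(2)*exp(11*I*pi/16)/2 on |0000>, -sqrt(2)*exp(11*I*pi/16)/2 on |0010>, and 0 on every other basis state.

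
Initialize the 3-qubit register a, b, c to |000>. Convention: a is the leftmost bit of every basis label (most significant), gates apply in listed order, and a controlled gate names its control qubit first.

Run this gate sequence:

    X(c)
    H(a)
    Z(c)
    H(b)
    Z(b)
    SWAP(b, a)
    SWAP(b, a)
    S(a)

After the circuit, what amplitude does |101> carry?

The final state's coefficient on |101> equals -I/2.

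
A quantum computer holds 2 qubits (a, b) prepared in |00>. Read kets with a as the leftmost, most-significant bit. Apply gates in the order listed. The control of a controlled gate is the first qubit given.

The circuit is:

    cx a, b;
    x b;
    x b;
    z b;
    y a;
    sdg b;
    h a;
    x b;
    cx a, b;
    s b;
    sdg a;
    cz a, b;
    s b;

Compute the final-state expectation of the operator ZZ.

The expectation value of ZZ is -1.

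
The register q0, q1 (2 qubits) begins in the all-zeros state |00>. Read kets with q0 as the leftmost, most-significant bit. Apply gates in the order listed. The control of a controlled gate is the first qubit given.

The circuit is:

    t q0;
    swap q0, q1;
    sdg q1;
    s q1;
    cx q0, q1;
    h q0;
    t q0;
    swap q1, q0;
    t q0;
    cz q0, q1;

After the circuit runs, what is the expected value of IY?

The expectation value of IY is sqrt(2)/2.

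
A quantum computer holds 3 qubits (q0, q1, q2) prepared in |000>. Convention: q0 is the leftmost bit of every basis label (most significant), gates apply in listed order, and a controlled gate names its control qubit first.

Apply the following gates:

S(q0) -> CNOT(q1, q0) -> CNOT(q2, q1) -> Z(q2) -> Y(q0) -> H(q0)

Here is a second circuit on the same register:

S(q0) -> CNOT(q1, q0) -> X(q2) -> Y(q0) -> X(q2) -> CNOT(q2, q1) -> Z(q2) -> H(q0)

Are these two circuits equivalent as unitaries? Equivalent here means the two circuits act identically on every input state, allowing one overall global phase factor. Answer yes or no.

Yes, they are equivalent — the unitaries differ by at most a global phase.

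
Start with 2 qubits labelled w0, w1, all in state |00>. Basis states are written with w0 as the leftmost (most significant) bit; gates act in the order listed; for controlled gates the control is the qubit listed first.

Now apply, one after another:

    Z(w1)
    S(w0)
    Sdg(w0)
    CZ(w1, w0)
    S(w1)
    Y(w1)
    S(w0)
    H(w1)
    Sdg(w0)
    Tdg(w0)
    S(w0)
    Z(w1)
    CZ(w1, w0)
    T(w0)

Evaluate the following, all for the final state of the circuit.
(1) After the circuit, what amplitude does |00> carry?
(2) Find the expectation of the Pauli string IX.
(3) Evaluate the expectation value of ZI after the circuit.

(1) |00> carries amplitude sqrt(2)*I/2 in the final state.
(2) In the final state, IX has expectation 1.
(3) The observable ZI averages to 1.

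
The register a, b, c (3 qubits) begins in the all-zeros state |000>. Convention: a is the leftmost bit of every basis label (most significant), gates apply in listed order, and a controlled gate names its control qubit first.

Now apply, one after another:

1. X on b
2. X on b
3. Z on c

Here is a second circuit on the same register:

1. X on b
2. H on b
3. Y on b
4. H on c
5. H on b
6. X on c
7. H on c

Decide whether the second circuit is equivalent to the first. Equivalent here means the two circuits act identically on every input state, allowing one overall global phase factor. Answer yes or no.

No, they are not equivalent — no single phase factor reconciles the two unitaries.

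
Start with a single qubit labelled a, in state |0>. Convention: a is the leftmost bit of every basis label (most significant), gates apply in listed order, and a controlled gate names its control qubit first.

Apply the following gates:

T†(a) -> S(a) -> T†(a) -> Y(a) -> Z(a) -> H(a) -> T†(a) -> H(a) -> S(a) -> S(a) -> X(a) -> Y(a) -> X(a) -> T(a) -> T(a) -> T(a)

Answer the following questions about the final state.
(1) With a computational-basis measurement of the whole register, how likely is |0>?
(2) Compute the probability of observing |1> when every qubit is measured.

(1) Outcome |0> occurs with probability sqrt(2)/4 + 1/2.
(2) A full measurement returns |1> with probability 1/2 - sqrt(2)/4.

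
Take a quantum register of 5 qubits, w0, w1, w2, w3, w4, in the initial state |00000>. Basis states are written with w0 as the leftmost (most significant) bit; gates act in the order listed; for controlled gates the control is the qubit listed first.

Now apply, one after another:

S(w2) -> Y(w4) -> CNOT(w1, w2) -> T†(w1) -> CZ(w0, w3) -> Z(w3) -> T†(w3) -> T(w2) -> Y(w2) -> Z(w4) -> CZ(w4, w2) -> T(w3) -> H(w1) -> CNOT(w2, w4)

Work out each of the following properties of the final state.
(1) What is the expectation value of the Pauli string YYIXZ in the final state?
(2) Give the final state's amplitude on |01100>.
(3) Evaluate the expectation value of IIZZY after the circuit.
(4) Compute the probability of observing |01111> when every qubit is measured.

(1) The expectation value of YYIXZ is 0.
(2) |01100> carries amplitude -sqrt(2)/2 in the final state.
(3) The observable IIZZY averages to 0.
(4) A full measurement returns |01111> with probability 0.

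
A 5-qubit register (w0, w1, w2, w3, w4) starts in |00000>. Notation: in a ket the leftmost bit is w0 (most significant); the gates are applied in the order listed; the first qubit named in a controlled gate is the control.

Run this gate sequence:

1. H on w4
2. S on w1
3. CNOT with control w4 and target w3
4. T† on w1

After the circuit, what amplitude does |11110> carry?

The amplitude on |11110> is 0.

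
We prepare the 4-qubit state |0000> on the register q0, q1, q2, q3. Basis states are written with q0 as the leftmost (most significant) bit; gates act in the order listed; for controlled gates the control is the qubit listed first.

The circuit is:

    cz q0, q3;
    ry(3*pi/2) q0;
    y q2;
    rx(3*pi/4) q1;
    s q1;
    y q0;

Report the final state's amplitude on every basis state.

The resulting statevector has amplitude sqrt(4 - 2*sqrt(2))/4 on |0010>, sqrt(2*sqrt(2) + 4)/4 on |0110>, sqrt(4 - 2*sqrt(2))/4 on |1010>, sqrt(2*sqrt(2) + 4)/4 on |1110>, and 0 on every other basis state.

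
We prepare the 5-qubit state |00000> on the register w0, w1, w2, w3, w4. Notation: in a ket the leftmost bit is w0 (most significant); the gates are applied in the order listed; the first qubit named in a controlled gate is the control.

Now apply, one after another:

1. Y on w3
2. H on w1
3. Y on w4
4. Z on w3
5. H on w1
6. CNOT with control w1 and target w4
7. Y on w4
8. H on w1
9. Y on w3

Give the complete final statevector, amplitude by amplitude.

The resulting statevector has amplitude -sqrt(2)/2 on |00000>, -sqrt(2)/2 on |01000>, and 0 on every other basis state.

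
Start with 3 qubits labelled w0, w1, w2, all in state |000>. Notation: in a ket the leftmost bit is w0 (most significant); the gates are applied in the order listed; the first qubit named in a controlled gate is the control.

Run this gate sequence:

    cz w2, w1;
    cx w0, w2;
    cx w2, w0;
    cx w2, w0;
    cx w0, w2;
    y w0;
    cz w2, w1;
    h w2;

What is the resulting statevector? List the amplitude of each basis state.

The final amplitudes are sqrt(2)*I/2 on |100>, sqrt(2)*I/2 on |101>, and 0 on every other basis state.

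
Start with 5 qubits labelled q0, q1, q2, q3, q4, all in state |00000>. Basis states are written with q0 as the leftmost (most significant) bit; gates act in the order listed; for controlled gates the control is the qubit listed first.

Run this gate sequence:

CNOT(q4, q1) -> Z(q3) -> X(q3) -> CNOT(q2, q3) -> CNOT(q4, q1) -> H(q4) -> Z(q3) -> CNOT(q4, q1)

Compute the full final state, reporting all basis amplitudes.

The final amplitudes are -sqrt(2)/2 on |00010>, -sqrt(2)/2 on |01011>, and 0 on every other basis state.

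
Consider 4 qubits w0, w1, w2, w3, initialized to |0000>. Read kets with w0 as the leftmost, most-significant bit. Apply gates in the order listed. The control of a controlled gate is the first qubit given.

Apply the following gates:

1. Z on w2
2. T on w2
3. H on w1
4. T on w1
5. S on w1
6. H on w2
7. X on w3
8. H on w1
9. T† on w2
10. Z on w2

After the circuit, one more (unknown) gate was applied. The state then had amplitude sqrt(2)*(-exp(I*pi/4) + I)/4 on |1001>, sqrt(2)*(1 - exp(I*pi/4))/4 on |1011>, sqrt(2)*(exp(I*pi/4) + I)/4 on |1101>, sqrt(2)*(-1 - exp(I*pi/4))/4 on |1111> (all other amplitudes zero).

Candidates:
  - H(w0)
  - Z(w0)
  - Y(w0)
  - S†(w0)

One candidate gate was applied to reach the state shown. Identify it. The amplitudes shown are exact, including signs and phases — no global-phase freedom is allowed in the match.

The unique candidate consistent with the amplitudes is Y(w0).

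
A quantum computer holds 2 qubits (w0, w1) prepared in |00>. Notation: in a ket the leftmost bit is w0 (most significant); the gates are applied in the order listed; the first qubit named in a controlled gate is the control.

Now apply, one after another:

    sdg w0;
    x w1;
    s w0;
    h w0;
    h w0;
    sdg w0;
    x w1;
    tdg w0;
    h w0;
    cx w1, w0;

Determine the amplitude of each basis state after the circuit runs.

The resulting statevector has amplitude sqrt(2)/2 on |00>, 0 on |01>, sqrt(2)/2 on |10>, 0 on |11>. Key observation: the block from step 2 through step 7 cancels to the identity and can be dropped.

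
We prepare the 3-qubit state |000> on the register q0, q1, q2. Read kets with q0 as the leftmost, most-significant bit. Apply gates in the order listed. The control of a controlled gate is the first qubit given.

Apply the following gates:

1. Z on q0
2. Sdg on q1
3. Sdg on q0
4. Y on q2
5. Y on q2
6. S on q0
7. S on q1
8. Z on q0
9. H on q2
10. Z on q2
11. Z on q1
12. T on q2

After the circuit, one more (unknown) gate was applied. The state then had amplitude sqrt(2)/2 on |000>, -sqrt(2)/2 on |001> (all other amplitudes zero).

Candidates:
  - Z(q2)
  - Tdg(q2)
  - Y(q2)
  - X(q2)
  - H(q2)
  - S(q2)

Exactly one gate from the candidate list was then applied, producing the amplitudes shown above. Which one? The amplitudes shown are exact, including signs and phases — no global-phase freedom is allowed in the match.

It was Tdg(q2) that produced the state shown.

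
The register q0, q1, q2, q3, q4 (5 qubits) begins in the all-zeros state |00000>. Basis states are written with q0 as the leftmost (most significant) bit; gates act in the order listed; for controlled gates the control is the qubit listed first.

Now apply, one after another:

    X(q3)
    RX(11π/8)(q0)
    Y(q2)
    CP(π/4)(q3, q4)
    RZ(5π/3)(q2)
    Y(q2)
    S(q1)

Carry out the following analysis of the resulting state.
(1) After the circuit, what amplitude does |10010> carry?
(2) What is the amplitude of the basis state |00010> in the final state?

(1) The final state's coefficient on |10010> equals exp(I*pi/3)*sin(5*pi/16).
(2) The amplitude on |00010> is -exp(5*I*pi/6)*cos(5*pi/16).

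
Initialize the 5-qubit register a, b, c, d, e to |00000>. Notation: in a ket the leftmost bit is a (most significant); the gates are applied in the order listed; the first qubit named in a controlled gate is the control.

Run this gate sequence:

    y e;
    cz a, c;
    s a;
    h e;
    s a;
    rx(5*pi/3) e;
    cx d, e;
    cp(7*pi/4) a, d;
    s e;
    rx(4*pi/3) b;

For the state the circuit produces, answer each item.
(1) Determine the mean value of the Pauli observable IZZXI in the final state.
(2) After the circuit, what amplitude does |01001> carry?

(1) The observable IZZXI averages to 0.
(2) The amplitude on |01001> is sqrt(6)/8 + 3*sqrt(2)*I/8.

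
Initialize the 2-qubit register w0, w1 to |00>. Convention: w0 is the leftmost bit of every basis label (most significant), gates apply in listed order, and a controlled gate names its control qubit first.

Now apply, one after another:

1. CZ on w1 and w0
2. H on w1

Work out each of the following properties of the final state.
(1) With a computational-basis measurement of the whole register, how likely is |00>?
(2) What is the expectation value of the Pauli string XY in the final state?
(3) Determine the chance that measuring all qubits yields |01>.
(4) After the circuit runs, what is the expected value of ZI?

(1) Outcome |00> occurs with probability 1/2.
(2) The observable XY averages to 0.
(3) Outcome |01> occurs with probability 1/2.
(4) In the final state, ZI has expectation 1.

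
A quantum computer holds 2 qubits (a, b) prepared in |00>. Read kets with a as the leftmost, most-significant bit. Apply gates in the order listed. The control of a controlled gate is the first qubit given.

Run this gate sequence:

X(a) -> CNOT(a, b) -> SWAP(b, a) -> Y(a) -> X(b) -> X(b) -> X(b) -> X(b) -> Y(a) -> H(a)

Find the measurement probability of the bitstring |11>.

Outcome |11> occurs with probability 1/2. Key observation: gates 4-9 undo each other exactly, leaving only the rest of the circuit to track.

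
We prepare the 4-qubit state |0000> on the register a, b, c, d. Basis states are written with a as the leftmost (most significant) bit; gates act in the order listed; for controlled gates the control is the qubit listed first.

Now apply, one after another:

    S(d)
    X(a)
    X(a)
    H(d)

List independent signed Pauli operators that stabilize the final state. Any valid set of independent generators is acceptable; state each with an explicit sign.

The stabilizer group can be generated by +IIIX, +ZIII, +IZII, +IIZI, among other valid generating sets. Key observation: gates 2-3 undo each other exactly, leaving only the rest of the circuit to track.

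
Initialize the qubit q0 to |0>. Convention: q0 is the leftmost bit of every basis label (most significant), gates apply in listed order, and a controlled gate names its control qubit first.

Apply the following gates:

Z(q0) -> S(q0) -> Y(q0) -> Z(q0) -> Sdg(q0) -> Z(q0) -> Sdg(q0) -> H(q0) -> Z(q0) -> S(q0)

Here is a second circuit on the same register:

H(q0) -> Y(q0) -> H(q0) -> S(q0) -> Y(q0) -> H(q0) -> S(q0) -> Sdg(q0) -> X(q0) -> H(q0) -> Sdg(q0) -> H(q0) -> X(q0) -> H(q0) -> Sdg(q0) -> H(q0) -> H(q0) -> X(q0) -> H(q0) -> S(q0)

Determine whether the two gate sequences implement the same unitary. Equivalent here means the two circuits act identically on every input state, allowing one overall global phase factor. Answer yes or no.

No — the two circuits implement different unitaries, even allowing a global phase.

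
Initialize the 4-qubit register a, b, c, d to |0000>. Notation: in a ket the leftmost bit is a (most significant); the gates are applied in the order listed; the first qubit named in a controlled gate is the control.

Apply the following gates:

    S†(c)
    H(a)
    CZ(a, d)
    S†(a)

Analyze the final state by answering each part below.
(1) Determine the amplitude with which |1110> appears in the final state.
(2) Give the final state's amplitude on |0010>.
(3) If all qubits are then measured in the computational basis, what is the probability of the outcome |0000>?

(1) The final state's coefficient on |1110> equals 0.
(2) The final state's coefficient on |0010> equals 0.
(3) The probability of measuring |0000> is 1/2.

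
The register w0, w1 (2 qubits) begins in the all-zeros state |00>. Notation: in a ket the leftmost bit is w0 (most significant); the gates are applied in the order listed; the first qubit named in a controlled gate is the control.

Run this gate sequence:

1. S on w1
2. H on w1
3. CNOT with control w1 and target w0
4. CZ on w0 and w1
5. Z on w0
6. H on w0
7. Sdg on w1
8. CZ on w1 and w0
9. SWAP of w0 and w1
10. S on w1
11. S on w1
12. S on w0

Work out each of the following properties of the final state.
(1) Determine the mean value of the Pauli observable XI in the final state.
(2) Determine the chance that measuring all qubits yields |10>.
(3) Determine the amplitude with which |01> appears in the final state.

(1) The observable XI averages to 1.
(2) A full measurement returns |10> with probability 1/4.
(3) The amplitude on |01> is -1/2.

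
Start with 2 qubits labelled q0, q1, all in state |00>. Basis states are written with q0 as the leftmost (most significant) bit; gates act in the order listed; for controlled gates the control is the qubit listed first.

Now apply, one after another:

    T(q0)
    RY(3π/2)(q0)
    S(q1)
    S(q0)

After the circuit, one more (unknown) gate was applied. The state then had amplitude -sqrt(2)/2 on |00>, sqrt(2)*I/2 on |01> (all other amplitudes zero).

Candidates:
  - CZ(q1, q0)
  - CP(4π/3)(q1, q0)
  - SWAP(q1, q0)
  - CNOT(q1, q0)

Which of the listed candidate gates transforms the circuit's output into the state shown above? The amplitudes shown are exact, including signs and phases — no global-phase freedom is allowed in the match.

The unique candidate consistent with the amplitudes is SWAP(q1, q0).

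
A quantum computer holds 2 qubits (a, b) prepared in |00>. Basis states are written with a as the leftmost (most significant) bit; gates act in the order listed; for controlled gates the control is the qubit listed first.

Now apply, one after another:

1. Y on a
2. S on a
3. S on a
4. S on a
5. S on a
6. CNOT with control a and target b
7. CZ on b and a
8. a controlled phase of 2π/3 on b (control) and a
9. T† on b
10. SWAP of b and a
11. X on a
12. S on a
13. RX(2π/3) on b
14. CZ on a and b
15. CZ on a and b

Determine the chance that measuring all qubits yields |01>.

Outcome |01> occurs with probability 1/4. Key observation: the block from step 2 through step 5 cancels to the identity and can be dropped.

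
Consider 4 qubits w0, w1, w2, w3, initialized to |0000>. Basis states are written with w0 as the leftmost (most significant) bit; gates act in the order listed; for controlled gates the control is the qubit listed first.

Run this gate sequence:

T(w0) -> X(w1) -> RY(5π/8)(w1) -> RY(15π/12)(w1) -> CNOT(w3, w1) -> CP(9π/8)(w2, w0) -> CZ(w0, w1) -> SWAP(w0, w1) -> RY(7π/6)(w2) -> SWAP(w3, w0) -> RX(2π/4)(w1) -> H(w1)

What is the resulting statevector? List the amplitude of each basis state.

The resulting statevector has amplitude -sqrt(6)*sqrt(1/2 - sqrt(2)/4)*sin(5*pi/16)/8 - sqrt(2)*sqrt(sqrt(2)/4 + 1/2)*cos(5*pi/16)/8 + sqrt(2)*sqrt(1/2 - sqrt(2)/4)*sin(5*pi/16)/8 + sqrt(6)*sqrt(sqrt(2)/4 + 1/2)*cos(5*pi/16)/8 - sqrt(6)*I*sqrt(sqrt(2)/4 + 1/2)*cos(5*pi/16)/8 - sqrt(2)*I*sqrt(1/2 - sqrt(2)/4)*sin(5*pi/16)/8 + sqrt(2)*I*sqrt(sqrt(2)/4 + 1/2)*cos(5*pi/16)/8 + sqrt(6)*I*sqrt(1/2 - sqrt(2)/4)*sin(5*pi/16)/8 on |0000>, -sqrt(2)*sqrt(sqrt(2)/4 + 1/2)*sin(5*pi/16)/8 - sqrt(2)*sqrt(1/2 - sqrt(2)/4)*cos(5*pi/16)/8 + sqrt(6)*sqrt(1/2 - sqrt(2)/4)*cos(5*pi/16)/8 + sqrt(6)*sqrt(sqrt(2)/4 + 1/2)*sin(5*pi/16)/8 - sqrt(6)*I*sqrt(sqrt(2)/4 + 1/2)*sin(5*pi/16)/8 - sqrt(6)*I*sqrt(1/2 - sqrt(2)/4)*cos(5*pi/16)/8 + sqrt(2)*I*sqrt(1/2 - sqrt(2)/4)*cos(5*pi/16)/8 + sqrt(2)*I*sqrt(sqrt(2)/4 + 1/2)*sin(5*pi/16)/8 on |0001>, -sqrt(6)*sqrt(sqrt(2)/4 + 1/2)*cos(5*pi/16)/8 - sqrt(2)*sqrt(sqrt(2)/4 + 1/2)*cos(5*pi/16)/8 + sqrt(2)*sqrt(1/2 - sqrt(2)/4)*sin(5*pi/16)/8 + sqrt(6)*sqrt(1/2 - sqrt(2)/4)*sin(5*pi/16)/8 - sqrt(6)*I*sqrt(1/2 - sqrt(2)/4)*sin(5*pi/16)/8 - sqrt(2)*I*sqrt(1/2 - sqrt(2)/4)*sin(5*pi/16)/8 + sqrt(2)*I*sqrt(sqrt(2)/4 + 1/2)*cos(5*pi/16)/8 + sqrt(6)*I*sqrt(sqrt(2)/4 + 1/2)*cos(5*pi/16)/8 on |0010>, -sqrt(6)*sqrt(sqrt(2)/4 + 1/2)*sin(5*pi/16)/8 - sqrt(2)*sqrt(sqrt(2)/4 + 1/2)*sin(5*pi/16)/8 - sqrt(6)*sqrt(1/2 - sqrt(2)/4)*cos(5*pi/16)/8 - sqrt(2)*sqrt(1/2 - sqrt(2)/4)*cos(5*pi/16)/8 + sqrt(2)*I*sqrt(1/2 - sqrt(2)/4)*cos(5*pi/16)/8 + sqrt(6)*I*sqrt(1/2 - sqrt(2)/4)*cos(5*pi/16)/8 + sqrt(2)*I*sqrt(sqrt(2)/4 + 1/2)*sin(5*pi/16)/8 + sqrt(6)*I*sqrt(sqrt(2)/4 + 1/2)*sin(5*pi/16)/8 on |0011>, -sqrt(6)*sqrt(1/2 - sqrt(2)/4)*sin(5*pi/16)/8 - sqrt(2)*sqrt(sqrt(2)/4 + 1/2)*cos(5*pi/16)/8 + sqrt(2)*sqrt(1/2 - sqrt(2)/4)*sin(5*pi/16)/8 + sqrt(6)*sqrt(sqrt(2)/4 + 1/2)*cos(5*pi/16)/8 - sqrt(6)*I*sqrt(1/2 - sqrt(2)/4)*sin(5*pi/16)/8 - sqrt(2)*I*sqrt(sqrt(2)/4 + 1/2)*cos(5*pi/16)/8 + sqrt(2)*I*sqrt(1/2 - sqrt(2)/4)*sin(5*pi/16)/8 + sqrt(6)*I*sqrt(sqrt(2)/4 + 1/2)*cos(5*pi/16)/8 on |0100>, -sqrt(2)*sqrt(sqrt(2)/4 + 1/2)*sin(5*pi/16)/8 - sqrt(2)*sqrt(1/2 - sqrt(2)/4)*cos(5*pi/16)/8 + sqrt(6)*sqrt(1/2 - sqrt(2)/4)*cos(5*pi/16)/8 + sqrt(6)*sqrt(sqrt(2)/4 + 1/2)*sin(5*pi/16)/8 - sqrt(2)*I*sqrt(sqrt(2)/4 + 1/2)*sin(5*pi/16)/8 - sqrt(2)*I*sqrt(1/2 - sqrt(2)/4)*cos(5*pi/16)/8 + sqrt(6)*I*sqrt(1/2 - sqrt(2)/4)*cos(5*pi/16)/8 + sqrt(6)*I*sqrt(sqrt(2)/4 + 1/2)*sin(5*pi/16)/8 on |0101>, -sqrt(6)*sqrt(sqrt(2)/4 + 1/2)*cos(5*pi/16)/8 - sqrt(2)*sqrt(sqrt(2)/4 + 1/2)*cos(5*pi/16)/8 + sqrt(2)*sqrt(1/2 - sqrt(2)/4)*sin(5*pi/16)/8 + sqrt(6)*sqrt(1/2 - sqrt(2)/4)*sin(5*pi/16)/8 - sqrt(6)*I*sqrt(sqrt(2)/4 + 1/2)*cos(5*pi/16)/8 - sqrt(2)*I*sqrt(sqrt(2)/4 + 1/2)*cos(5*pi/16)/8 + sqrt(2)*I*sqrt(1/2 - sqrt(2)/4)*sin(5*pi/16)/8 + sqrt(6)*I*sqrt(1/2 - sqrt(2)/4)*sin(5*pi/16)/8 on |0110>, -sqrt(6)*sqrt(sqrt(2)/4 + 1/2)*sin(5*pi/16)/8 - sqrt(2)*sqrt(sqrt(2)/4 + 1/2)*sin(5*pi/16)/8 - sqrt(6)*sqrt(1/2 - sqrt(2)/4)*cos(5*pi/16)/8 - sqrt(2)*sqrt(1/2 - sqrt(2)/4)*cos(5*pi/16)/8 - sqrt(6)*I*sqrt(sqrt(2)/4 + 1/2)*sin(5*pi/16)/8 - sqrt(2)*I*sqrt(sqrt(2)/4 + 1/2)*sin(5*pi/16)/8 - sqrt(6)*I*sqrt(1/2 - sqrt(2)/4)*cos(5*pi/16)/8 - sqrt(2)*I*sqrt(1/2 - sqrt(2)/4)*cos(5*pi/16)/8 on |0111>, 0 on |1000>, 0 on |1001>, 0 on |1010>, 0 on |1011>, 0 on |1100>, 0 on |1101>, 0 on |1110>, 0 on |1111>.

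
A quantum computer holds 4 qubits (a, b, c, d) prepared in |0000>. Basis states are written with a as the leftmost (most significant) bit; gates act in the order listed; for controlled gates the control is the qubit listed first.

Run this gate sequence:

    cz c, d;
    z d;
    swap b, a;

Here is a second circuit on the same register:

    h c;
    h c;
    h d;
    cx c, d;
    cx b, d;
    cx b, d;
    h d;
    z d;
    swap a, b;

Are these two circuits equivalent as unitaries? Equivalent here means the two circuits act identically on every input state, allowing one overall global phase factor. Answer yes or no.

Yes — the two circuits implement the same unitary up to a global phase.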